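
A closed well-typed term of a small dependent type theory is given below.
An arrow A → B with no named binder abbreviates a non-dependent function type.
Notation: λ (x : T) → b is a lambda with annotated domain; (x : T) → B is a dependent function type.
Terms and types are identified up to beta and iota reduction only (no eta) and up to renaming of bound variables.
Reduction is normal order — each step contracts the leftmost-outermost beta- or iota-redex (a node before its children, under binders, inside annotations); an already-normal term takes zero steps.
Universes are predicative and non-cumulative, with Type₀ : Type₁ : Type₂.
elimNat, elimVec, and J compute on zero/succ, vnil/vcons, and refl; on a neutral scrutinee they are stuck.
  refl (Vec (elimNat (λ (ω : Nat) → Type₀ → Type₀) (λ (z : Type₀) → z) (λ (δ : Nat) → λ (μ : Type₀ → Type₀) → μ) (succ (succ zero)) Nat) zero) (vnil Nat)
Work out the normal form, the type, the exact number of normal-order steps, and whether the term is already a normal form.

reduced normal form:
  refl (Vec Nat zero) (vnil Nat)
type:
  Eq (Vec Nat zero) (vnil Nat) (vnil Nat)
reduction steps (normal order): 8
term was already normal: no
first contracted redex: an elimNat iota-redex


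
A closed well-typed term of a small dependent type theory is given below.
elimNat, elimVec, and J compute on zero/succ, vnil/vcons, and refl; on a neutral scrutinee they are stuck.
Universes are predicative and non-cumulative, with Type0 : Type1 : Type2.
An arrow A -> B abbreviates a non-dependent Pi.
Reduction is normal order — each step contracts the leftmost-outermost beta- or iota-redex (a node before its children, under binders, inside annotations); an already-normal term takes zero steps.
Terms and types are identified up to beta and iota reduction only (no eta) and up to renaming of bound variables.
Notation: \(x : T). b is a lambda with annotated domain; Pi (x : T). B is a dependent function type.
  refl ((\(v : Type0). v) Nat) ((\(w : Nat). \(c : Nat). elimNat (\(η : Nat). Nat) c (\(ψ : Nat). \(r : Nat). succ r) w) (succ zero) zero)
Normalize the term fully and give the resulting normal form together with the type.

resulting normal form:
  refl Nat (succ zero)
the term's type:
  Eq Nat (succ zero) (succ zero)


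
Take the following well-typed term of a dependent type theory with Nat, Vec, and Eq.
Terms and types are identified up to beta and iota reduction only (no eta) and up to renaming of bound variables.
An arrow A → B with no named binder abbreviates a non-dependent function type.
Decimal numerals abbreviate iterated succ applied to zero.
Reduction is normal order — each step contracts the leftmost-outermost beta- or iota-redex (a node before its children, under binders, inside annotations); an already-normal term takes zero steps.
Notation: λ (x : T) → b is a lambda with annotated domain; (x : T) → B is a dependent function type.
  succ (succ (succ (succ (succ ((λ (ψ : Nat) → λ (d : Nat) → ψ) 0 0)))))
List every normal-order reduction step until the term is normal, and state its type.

reduction (normal order):
  succ (succ (succ (succ (succ ((λ (ψ : Nat) → λ (d : Nat) → ψ) 0 0)))))
  ~> succ (succ (succ (succ (succ ((λ (ψ : Nat) → 0) 0)))))
  ~> 5
type:
  Nat


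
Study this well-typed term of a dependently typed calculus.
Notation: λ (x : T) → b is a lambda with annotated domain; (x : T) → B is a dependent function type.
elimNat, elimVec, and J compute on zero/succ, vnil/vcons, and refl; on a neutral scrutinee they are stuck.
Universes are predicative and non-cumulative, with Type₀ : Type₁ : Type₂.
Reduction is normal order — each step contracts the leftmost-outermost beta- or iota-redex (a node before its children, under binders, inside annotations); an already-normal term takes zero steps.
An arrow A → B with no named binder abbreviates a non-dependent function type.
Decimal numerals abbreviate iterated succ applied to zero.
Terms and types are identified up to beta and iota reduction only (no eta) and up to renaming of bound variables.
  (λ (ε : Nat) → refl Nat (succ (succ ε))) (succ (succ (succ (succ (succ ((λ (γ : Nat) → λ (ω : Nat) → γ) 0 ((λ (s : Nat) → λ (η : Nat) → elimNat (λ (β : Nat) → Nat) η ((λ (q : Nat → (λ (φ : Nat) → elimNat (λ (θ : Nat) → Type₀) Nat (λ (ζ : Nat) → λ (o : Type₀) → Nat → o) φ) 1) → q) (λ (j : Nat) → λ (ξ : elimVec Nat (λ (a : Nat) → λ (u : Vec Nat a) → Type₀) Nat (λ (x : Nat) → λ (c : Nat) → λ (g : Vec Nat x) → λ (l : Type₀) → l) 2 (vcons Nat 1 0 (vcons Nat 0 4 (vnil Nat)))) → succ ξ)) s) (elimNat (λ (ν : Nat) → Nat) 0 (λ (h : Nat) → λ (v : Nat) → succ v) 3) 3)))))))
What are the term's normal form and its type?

normal form:
  refl Nat 7
type:
  Eq Nat 7 7
observation: 3 normal-order steps normalize the term, beginning with a beta-redex.


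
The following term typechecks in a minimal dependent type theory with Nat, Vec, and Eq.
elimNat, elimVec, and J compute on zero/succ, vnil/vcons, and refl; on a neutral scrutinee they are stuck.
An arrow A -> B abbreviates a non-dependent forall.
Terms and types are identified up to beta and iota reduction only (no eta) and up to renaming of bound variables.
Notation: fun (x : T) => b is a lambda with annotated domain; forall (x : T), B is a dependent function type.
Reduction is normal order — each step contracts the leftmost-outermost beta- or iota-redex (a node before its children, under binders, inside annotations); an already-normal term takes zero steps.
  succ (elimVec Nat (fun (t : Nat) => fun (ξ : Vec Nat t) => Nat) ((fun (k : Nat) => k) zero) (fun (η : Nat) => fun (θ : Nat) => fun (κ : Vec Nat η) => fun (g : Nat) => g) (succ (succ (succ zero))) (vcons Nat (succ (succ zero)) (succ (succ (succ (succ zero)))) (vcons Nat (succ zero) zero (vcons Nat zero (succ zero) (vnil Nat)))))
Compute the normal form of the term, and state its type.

resulting normal form:
  succ zero
inferred type:
  Nat
observation: the term reaches its normal form after 17 normal-order steps.


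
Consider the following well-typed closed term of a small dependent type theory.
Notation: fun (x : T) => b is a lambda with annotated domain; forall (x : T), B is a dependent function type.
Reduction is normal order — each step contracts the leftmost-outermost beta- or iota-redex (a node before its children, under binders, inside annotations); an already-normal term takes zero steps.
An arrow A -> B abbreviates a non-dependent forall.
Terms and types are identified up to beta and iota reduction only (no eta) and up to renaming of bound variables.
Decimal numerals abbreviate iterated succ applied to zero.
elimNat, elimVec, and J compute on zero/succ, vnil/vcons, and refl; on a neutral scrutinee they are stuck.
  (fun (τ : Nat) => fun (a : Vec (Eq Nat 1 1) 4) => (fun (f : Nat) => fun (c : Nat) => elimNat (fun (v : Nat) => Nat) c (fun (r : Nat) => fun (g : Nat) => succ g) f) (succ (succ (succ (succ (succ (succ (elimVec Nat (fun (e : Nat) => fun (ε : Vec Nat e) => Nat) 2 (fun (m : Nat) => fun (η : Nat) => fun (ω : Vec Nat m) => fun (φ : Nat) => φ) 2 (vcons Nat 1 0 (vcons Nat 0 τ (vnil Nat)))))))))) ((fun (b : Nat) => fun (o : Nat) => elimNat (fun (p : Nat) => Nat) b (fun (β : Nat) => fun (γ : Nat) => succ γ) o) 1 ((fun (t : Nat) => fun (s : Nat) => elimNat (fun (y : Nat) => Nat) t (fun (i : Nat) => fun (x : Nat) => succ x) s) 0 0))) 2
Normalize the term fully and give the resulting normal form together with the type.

normal form:
  fun (τ : Vec (Eq Nat 1 1) 4) => 9
type:
  Vec (Eq Nat 1 1) 4 -> Nat


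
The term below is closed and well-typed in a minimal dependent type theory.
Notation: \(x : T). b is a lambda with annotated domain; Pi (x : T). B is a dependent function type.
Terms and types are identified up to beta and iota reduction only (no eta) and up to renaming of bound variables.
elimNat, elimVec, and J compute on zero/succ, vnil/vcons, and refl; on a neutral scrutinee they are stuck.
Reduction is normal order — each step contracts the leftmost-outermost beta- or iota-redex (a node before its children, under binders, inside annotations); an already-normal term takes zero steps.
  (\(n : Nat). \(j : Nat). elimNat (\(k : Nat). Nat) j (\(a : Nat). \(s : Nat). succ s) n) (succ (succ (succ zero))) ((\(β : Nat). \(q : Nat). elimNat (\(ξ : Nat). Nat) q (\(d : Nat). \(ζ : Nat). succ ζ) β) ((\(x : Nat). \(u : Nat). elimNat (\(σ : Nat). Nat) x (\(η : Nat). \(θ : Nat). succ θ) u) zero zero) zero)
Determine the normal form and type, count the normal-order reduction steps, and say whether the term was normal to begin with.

reduced normal form:
  succ (succ (succ zero))
inferred type:
  Nat
steps to reach normal form (normal order): 18
already normal: no
first contracted redex: a beta-redex


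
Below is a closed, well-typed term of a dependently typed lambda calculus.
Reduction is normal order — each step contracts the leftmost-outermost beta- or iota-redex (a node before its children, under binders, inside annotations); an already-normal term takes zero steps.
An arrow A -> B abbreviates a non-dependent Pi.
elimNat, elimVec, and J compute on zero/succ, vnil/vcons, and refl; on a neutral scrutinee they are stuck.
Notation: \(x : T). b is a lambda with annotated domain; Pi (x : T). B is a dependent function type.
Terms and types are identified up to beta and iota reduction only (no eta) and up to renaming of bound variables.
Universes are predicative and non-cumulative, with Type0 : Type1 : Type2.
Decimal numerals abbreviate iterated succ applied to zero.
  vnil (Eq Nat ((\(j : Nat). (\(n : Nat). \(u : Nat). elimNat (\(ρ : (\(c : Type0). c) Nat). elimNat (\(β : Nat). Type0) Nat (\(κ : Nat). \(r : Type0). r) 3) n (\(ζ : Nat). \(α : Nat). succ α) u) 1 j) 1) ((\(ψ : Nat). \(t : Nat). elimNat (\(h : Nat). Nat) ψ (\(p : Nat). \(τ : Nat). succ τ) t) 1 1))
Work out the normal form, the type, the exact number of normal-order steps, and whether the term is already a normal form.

resulting normal form:
  vnil (Eq Nat 2 2)
type:
  Vec (Eq Nat 2 2) 0
normal-order step count: 13
term was already normal: no
first contracted redex: a beta-redex


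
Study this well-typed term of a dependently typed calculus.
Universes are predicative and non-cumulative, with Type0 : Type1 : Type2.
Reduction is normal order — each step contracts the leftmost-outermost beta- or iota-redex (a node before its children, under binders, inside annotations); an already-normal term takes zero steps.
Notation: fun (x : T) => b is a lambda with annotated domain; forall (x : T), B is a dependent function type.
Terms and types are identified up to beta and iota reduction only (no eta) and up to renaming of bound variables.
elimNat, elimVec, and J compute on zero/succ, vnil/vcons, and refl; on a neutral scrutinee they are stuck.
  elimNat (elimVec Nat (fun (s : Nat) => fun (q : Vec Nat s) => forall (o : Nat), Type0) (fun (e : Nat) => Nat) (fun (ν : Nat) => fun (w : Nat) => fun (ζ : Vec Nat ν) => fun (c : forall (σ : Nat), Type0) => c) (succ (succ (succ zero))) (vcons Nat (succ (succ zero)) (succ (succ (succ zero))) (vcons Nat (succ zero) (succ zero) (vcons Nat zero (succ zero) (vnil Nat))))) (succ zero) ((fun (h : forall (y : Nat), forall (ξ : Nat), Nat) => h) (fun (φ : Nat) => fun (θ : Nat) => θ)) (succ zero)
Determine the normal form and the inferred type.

reduced normal form:
  succ zero
type:
  Nat
observation: the first redex contracted is an elimNat iota-redex; the normal form is reached in 5 normal-order steps.


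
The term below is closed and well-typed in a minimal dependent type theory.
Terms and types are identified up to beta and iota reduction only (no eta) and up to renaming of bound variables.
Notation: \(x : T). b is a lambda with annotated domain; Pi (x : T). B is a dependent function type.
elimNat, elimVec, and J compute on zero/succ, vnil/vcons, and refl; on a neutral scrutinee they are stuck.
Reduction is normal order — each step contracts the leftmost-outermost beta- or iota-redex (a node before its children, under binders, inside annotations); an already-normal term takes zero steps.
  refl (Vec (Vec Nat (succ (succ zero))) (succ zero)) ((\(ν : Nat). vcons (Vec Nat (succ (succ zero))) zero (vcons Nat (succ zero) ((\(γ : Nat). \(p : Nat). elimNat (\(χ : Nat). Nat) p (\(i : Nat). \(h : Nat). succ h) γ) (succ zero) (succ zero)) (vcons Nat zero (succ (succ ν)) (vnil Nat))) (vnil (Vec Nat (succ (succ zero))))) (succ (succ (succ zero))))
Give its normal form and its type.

resulting normal form:
  refl (Vec (Vec Nat (succ (succ zero))) (succ zero)) (vcons (Vec Nat (succ (succ zero))) zero (vcons Nat (succ zero) (succ (succ zero)) (vcons Nat zero (succ (succ (succ (succ (succ zero))))) (vnil Nat))) (vnil (Vec Nat (succ (succ zero)))))
inferred type:
  Eq (Vec (Vec Nat (succ (succ zero))) (succ zero)) (vcons (Vec Nat (succ (succ zero))) zero (vcons Nat (succ zero) (succ (succ zero)) (vcons Nat zero (succ (succ (succ (succ (succ zero))))) (vnil Nat))) (vnil (Vec Nat (succ (succ zero))))) (vcons (Vec Nat (succ (succ zero))) zero (vcons Nat (succ zero) (succ (succ zero)) (vcons Nat zero (succ (succ (succ (succ (succ zero))))) (vnil Nat))) (vnil (Vec Nat (succ (succ zero)))))


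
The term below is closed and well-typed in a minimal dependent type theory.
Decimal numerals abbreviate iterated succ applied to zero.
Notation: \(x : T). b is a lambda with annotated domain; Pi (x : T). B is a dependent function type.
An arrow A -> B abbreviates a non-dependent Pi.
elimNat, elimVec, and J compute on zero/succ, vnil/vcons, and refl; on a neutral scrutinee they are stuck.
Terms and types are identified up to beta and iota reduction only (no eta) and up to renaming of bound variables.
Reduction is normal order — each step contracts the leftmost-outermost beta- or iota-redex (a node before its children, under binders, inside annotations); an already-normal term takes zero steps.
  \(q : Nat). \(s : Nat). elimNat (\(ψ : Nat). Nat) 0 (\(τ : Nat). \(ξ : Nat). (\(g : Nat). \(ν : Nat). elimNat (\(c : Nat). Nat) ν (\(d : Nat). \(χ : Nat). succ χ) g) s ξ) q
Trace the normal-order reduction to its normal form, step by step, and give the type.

normal-order reduction sequence:
  \(q : Nat). \(s : Nat). elimNat (\(ψ : Nat). Nat) 0 (\(τ : Nat). \(ξ : Nat). (\(g : Nat). \(ν : Nat). elimNat (\(c : Nat). Nat) ν (\(d : Nat). \(χ : Nat). succ χ) g) s ξ) q
  ~> \(q : Nat). \(s : Nat). elimNat (\(ψ : Nat). Nat) 0 (\(τ : Nat). \(ξ : Nat). (\(g : Nat). elimNat (\(ν : Nat). Nat) g (\(c : Nat). \(d : Nat). succ d) s) ξ) q
  ~> \(q : Nat). \(s : Nat). elimNat (\(ψ : Nat). Nat) 0 (\(τ : Nat). \(ξ : Nat). elimNat (\(g : Nat). Nat) ξ (\(ν : Nat). \(c : Nat). succ c) s) q
the term's type:
  Nat -> Nat -> Nat


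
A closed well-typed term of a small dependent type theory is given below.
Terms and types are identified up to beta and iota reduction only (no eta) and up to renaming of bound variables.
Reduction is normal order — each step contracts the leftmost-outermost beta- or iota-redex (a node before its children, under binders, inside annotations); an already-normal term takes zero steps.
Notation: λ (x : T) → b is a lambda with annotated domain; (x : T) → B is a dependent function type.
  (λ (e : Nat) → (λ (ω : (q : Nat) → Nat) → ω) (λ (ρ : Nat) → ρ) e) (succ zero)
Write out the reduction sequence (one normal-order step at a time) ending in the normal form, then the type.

normal-order reduction:
  (λ (e : Nat) → (λ (ω : (q : Nat) → Nat) → ω) (λ (ρ : Nat) → ρ) e) (succ zero)
  ~> (λ (e : (ω : Nat) → Nat) → e) (λ (q : Nat) → q) (succ zero)
  ~> (λ (e : Nat) → e) (succ zero)
  ~> succ zero
the term's type:
  Nat


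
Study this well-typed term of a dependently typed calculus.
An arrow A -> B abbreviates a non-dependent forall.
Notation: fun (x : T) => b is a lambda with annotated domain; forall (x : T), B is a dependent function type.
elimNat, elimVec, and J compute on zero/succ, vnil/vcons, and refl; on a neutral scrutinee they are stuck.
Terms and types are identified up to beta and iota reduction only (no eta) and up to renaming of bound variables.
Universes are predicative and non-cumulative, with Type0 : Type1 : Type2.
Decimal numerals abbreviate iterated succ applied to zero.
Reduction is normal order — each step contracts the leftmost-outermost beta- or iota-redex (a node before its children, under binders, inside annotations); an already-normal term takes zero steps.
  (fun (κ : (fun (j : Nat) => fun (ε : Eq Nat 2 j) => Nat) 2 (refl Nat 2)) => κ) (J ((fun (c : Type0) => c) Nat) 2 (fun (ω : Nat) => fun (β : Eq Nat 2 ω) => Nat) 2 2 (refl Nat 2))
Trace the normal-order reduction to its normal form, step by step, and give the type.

normal-order reduction sequence:
  (fun (κ : (fun (j : Nat) => fun (ε : Eq Nat 2 j) => Nat) 2 (refl Nat 2)) => κ) (J ((fun (c : Type0) => c) Nat) 2 (fun (ω : Nat) => fun (β : Eq Nat 2 ω) => Nat) 2 2 (refl Nat 2))
  ~> J ((fun (κ : Type0) => κ) Nat) 2 (fun (j : Nat) => fun (ε : Eq Nat 2 j) => Nat) 2 2 (refl Nat 2)
  ~> 2
inferred type:
  Nat


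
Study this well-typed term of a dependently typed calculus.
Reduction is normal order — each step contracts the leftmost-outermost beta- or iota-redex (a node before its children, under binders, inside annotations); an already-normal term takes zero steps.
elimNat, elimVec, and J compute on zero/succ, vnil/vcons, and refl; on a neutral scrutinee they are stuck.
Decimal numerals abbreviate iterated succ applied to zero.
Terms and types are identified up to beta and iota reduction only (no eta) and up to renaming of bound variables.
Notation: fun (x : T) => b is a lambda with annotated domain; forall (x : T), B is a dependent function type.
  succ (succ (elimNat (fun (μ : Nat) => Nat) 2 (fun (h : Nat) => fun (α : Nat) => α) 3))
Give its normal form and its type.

normal form:
  4
inferred type:
  Nat
observation: the first redex contracted is an elimNat iota-redex; the normal form is reached in 10 normal-order steps.


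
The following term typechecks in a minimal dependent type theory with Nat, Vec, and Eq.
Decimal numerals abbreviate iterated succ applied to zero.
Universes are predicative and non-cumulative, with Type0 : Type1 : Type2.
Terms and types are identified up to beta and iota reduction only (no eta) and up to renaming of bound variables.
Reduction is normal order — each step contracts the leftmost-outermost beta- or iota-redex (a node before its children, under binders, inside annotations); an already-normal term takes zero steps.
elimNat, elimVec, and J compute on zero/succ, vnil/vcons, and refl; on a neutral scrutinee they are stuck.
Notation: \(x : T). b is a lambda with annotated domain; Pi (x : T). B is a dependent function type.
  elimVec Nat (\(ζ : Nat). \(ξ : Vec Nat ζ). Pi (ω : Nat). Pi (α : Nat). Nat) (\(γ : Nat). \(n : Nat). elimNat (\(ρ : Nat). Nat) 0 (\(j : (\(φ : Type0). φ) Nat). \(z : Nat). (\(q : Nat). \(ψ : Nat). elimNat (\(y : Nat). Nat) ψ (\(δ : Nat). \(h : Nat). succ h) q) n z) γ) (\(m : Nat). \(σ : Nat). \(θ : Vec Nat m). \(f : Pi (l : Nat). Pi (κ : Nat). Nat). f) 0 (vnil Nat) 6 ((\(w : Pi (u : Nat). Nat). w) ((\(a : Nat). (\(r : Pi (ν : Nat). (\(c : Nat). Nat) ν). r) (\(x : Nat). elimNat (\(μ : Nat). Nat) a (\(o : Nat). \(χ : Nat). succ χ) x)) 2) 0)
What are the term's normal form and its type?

reduced normal form:
  12
inferred type:
  Nat


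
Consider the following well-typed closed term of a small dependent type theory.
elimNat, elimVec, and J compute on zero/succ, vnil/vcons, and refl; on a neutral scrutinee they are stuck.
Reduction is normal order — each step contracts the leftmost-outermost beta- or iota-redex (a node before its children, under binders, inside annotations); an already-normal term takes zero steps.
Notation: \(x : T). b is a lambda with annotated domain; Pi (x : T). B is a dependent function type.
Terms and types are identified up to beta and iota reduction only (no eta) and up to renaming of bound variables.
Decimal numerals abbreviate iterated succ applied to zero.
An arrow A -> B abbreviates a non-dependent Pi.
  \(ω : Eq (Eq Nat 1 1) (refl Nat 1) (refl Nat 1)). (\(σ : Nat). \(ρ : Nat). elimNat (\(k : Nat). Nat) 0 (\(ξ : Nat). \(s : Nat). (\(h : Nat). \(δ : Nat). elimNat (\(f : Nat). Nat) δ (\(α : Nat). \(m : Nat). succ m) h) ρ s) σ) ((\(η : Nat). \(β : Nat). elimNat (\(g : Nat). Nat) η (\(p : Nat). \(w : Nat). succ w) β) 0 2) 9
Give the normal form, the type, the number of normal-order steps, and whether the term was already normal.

resulting normal form:
  \(ω : Eq (Eq Nat 1 1) (refl Nat 1) (refl Nat 1)). 18
the term's type:
  Eq (Eq Nat 1 1) (refl Nat 1) (refl Nat 1) -> Nat
normal-order step count: 48
already normal: no
first contracted redex: a beta-redex


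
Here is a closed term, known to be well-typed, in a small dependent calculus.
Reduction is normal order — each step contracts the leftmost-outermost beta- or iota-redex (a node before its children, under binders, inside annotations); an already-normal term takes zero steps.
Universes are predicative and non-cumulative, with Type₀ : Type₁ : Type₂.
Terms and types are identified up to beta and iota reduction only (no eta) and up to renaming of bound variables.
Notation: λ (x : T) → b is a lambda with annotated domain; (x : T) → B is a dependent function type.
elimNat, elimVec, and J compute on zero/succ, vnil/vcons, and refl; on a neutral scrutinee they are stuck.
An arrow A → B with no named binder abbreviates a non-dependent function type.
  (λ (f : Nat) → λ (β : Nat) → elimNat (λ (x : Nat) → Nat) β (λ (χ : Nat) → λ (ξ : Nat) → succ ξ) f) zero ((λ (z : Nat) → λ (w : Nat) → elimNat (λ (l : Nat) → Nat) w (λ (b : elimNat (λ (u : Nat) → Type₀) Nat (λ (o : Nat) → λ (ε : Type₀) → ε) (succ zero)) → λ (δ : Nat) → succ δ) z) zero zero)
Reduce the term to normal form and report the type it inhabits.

reduced normal form:
  zero
type:
  Nat


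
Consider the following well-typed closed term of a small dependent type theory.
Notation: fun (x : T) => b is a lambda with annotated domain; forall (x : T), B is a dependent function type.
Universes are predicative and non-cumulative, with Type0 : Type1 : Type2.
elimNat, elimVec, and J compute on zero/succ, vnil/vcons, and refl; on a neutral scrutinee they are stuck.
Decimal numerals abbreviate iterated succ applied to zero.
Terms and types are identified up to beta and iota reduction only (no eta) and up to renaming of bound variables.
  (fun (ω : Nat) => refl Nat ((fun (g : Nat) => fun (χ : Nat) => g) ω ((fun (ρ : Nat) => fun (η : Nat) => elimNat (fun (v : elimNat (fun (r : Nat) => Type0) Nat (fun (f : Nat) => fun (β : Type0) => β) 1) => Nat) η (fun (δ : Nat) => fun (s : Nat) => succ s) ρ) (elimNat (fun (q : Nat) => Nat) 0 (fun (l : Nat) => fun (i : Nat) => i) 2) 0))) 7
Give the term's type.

the term's type:
  Eq Nat 7 7


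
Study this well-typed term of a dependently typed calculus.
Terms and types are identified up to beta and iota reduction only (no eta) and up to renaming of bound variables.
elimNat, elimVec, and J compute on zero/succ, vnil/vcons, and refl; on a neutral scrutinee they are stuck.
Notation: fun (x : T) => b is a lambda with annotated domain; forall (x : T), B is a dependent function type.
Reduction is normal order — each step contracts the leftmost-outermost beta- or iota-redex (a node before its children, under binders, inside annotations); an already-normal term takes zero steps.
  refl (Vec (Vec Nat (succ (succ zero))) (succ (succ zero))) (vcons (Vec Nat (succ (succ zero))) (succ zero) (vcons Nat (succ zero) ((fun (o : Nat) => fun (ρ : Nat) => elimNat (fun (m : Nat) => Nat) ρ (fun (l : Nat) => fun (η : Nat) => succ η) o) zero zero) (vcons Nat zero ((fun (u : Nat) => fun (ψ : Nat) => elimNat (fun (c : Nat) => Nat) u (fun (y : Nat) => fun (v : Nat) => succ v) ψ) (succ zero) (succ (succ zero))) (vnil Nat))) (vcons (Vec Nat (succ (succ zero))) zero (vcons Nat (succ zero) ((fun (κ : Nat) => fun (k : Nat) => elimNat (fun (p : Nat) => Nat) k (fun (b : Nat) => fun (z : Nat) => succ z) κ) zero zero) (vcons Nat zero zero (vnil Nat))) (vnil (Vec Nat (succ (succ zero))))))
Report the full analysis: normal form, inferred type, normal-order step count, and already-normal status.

reduced normal form:
  refl (Vec (Vec Nat (succ (succ zero))) (succ (succ zero))) (vcons (Vec Nat (succ (succ zero))) (succ zero) (vcons Nat (succ zero) zero (vcons Nat zero (succ (succ (succ zero))) (vnil Nat))) (vcons (Vec Nat (succ (succ zero))) zero (vcons Nat (succ zero) zero (vcons Nat zero zero (vnil Nat))) (vnil (Vec Nat (succ (succ zero))))))
type:
  Eq (Vec (Vec Nat (succ (succ zero))) (succ (succ zero))) (vcons (Vec Nat (succ (succ zero))) (succ zero) (vcons Nat (succ zero) zero (vcons Nat zero (succ (succ (succ zero))) (vnil Nat))) (vcons (Vec Nat (succ (succ zero))) zero (vcons Nat (succ zero) zero (vcons Nat zero zero (vnil Nat))) (vnil (Vec Nat (succ (succ zero)))))) (vcons (Vec Nat (succ (succ zero))) (succ zero) (vcons Nat (succ zero) zero (vcons Nat zero (succ (succ (succ zero))) (vnil Nat))) (vcons (Vec Nat (succ (succ zero))) zero (vcons Nat (succ zero) zero (vcons Nat zero zero (vnil Nat))) (vnil (Vec Nat (succ (succ zero))))))
steps to reach normal form (normal order): 15
term was already normal: no
first contracted redex: a beta-redex


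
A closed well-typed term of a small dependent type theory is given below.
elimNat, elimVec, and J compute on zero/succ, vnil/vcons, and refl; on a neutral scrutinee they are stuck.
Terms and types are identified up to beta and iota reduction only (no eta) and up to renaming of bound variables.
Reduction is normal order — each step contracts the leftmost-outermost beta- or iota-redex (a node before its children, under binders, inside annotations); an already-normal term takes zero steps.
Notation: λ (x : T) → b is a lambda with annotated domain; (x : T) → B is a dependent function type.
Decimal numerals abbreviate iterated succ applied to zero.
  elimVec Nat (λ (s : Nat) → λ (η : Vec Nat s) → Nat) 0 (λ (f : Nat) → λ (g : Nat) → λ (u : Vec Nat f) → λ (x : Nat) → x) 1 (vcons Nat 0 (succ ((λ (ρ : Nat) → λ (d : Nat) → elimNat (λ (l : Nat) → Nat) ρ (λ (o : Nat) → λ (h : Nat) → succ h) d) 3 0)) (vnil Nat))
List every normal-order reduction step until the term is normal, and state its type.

normal-order reduction:
  elimVec Nat (λ (s : Nat) → λ (η : Vec Nat s) → Nat) 0 (λ (f : Nat) → λ (g : Nat) → λ (u : Vec Nat f) → λ (x : Nat) → x) 1 (vcons Nat 0 (succ ((λ (ρ : Nat) → λ (d : Nat) → elimNat (λ (l : Nat) → Nat) ρ (λ (o : Nat) → λ (h : Nat) → succ h) d) 3 0)) (vnil Nat))
  ~> (λ (s : Nat) → λ (η : Nat) → λ (f : Vec Nat s) → λ (g : Nat) → g) 0 (succ ((λ (u : Nat) → λ (x : Nat) → elimNat (λ (ρ : Nat) → Nat) u (λ (d : Nat) → λ (l : Nat) → succ l) x) 3 0)) (vnil Nat) (elimVec Nat (λ (o : Nat) → λ (h : Vec Nat o) → Nat) 0 (λ (z : Nat) → λ (ν : Nat) → λ (χ : Vec Nat z) → λ (v : Nat) → v) 0 (vnil Nat))
  ~> (λ (s : Nat) → λ (η : Vec Nat 0) → λ (f : Nat) → f) (succ ((λ (g : Nat) → λ (u : Nat) → elimNat (λ (x : Nat) → Nat) g (λ (ρ : Nat) → λ (d : Nat) → succ d) u) 3 0)) (vnil Nat) (elimVec Nat (λ (l : Nat) → λ (o : Vec Nat l) → Nat) 0 (λ (h : Nat) → λ (z : Nat) → λ (ν : Vec Nat h) → λ (χ : Nat) → χ) 0 (vnil Nat))
  ~> (λ (s : Vec Nat 0) → λ (η : Nat) → η) (vnil Nat) (elimVec Nat (λ (f : Nat) → λ (g : Vec Nat f) → Nat) 0 (λ (u : Nat) → λ (x : Nat) → λ (ρ : Vec Nat u) → λ (d : Nat) → d) 0 (vnil Nat))
  ~> (λ (s : Nat) → s) (elimVec Nat (λ (η : Nat) → λ (f : Vec Nat η) → Nat) 0 (λ (g : Nat) → λ (u : Nat) → λ (x : Vec Nat g) → λ (ρ : Nat) → ρ) 0 (vnil Nat))
  ~> elimVec Nat (λ (s : Nat) → λ (η : Vec Nat s) → Nat) 0 (λ (f : Nat) → λ (g : Nat) → λ (u : Vec Nat f) → λ (x : Nat) → x) 0 (vnil Nat)
  ~> 0
the term's type:
  Nat


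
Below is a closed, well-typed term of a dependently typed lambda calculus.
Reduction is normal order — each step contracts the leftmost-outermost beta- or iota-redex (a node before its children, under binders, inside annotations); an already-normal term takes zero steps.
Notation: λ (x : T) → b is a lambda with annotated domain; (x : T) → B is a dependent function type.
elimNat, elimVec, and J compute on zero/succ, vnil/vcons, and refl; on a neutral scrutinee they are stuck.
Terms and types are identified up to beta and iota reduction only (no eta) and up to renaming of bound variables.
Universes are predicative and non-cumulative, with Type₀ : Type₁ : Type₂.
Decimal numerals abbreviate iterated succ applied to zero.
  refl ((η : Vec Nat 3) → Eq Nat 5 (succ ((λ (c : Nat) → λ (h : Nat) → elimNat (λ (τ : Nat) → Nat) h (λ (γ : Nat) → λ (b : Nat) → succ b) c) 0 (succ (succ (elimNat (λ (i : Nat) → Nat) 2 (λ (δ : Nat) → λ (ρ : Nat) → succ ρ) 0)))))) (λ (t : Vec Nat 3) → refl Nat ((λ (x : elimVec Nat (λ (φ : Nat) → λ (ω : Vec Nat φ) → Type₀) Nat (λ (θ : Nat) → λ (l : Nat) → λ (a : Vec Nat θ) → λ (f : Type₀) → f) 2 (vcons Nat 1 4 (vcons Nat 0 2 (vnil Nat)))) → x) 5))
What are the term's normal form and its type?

resulting normal form:
  refl ((η : Vec Nat 3) → Eq Nat 5 5) (λ (c : Vec Nat 3) → refl Nat 5)
inferred type:
  Eq ((η : Vec Nat 3) → Eq Nat 5 5) (λ (c : Vec Nat 3) → refl Nat 5) (λ (h : Vec Nat 3) → refl Nat 5)
observation: the leftmost-outermost redex is a beta-redex, and normalization takes 5 steps.


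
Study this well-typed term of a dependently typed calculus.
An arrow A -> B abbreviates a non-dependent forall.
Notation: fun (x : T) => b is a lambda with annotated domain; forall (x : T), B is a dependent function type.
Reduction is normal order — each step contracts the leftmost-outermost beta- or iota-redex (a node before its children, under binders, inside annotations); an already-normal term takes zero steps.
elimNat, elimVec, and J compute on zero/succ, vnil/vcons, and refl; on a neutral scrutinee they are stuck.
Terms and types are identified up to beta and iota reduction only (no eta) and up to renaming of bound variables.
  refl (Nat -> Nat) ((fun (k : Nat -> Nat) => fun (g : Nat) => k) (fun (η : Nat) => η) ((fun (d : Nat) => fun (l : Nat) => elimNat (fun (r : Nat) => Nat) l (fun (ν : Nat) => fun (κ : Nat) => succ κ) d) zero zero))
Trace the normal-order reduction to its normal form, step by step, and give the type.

reduction (normal order):
  refl (Nat -> Nat) ((fun (k : Nat -> Nat) => fun (g : Nat) => k) (fun (η : Nat) => η) ((fun (d : Nat) => fun (l : Nat) => elimNat (fun (r : Nat) => Nat) l (fun (ν : Nat) => fun (κ : Nat) => succ κ) d) zero zero))
  ~> refl (Nat -> Nat) ((fun (k : Nat) => fun (g : Nat) => g) ((fun (η : Nat) => fun (d : Nat) => elimNat (fun (l : Nat) => Nat) d (fun (r : Nat) => fun (ν : Nat) => succ ν) η) zero zero))
  ~> refl (Nat -> Nat) (fun (k : Nat) => k)
type:
  Eq (Nat -> Nat) (fun (k : Nat) => k) (fun (g : Nat) => g)


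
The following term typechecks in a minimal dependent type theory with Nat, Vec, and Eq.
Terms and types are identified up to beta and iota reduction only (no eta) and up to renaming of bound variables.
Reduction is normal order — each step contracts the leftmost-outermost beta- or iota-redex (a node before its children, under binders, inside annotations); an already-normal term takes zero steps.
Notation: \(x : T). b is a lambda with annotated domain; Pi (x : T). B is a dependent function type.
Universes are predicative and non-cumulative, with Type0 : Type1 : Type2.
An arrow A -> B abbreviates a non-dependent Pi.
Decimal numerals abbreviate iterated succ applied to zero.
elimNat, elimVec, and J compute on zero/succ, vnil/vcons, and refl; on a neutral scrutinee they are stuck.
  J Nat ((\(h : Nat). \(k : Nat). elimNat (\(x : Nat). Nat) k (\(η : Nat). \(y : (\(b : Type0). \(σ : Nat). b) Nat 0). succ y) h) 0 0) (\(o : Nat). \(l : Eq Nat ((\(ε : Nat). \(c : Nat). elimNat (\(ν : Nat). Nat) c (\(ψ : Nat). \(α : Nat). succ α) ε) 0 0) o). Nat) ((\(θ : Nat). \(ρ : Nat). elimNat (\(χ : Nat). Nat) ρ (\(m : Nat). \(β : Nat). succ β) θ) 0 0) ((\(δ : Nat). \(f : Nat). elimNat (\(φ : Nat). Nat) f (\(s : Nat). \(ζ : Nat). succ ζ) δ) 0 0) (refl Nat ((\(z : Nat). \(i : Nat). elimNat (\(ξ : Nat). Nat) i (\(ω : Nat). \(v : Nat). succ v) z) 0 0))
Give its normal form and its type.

resulting normal form:
  0
the term's type:
  Nat
observation: 4 normal-order steps separate the term from its normal form.


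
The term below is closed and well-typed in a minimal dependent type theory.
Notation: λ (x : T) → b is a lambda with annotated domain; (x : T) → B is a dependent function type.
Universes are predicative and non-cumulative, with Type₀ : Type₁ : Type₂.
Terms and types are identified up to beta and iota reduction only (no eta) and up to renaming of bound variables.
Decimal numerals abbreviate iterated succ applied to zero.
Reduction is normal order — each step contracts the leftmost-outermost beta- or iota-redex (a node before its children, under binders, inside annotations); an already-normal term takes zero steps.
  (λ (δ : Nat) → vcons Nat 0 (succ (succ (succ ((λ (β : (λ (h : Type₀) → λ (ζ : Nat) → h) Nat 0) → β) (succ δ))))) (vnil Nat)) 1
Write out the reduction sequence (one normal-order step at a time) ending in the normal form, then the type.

normal-order reduction sequence:
  (λ (δ : Nat) → vcons Nat 0 (succ (succ (succ ((λ (β : (λ (h : Type₀) → λ (ζ : Nat) → h) Nat 0) → β) (succ δ))))) (vnil Nat)) 1
  ~> vcons Nat 0 (succ (succ (succ ((λ (δ : (λ (β : Type₀) → λ (h : Nat) → β) Nat 0) → δ) 2)))) (vnil Nat)
  ~> vcons Nat 0 5 (vnil Nat)
the term's type:
  Vec Nat 1


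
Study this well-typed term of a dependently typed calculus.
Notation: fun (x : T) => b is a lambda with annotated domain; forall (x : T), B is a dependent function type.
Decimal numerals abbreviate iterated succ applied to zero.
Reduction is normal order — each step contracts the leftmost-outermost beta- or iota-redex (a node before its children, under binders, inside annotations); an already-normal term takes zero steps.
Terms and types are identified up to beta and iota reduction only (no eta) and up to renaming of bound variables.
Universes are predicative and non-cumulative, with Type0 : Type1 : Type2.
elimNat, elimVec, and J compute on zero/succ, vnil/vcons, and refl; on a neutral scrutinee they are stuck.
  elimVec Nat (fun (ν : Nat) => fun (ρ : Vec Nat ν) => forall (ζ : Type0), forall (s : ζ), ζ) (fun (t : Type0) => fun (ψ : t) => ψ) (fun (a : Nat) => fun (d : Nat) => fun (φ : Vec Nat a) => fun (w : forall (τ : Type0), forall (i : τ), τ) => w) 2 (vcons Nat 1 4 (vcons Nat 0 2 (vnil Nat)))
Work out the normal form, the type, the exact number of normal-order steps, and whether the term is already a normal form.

normal form:
  fun (ν : Type0) => fun (ρ : ν) => ρ
inferred type:
  forall (ν : Type0), forall (ρ : ν), ν
steps to reach normal form (normal order): 11
term was already normal: no
first contracted redex: an elimVec iota-redex


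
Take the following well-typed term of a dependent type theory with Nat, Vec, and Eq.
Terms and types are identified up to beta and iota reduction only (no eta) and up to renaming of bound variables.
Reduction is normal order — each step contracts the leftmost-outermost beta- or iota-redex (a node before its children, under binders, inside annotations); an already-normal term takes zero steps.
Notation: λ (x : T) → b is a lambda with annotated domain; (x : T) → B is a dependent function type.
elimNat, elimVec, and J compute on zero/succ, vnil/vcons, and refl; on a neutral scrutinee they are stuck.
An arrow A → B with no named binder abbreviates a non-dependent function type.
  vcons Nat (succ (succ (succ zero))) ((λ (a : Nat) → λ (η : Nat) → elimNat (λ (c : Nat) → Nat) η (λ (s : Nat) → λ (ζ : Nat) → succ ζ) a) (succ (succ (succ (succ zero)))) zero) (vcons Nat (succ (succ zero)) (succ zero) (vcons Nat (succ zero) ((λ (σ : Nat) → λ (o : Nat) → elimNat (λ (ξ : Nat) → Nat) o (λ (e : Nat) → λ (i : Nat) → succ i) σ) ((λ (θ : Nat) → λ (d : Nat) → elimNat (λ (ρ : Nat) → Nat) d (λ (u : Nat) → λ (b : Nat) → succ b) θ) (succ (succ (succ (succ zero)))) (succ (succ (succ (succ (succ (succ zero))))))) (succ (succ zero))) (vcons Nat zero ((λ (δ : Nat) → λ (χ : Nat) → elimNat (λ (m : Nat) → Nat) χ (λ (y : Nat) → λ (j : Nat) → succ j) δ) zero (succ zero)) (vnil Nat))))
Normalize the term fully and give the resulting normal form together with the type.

normal form:
  vcons Nat (succ (succ (succ zero))) (succ (succ (succ (succ zero)))) (vcons Nat (succ (succ zero)) (succ zero) (vcons Nat (succ zero) (succ (succ (succ (succ (succ (succ (succ (succ (succ (succ (succ (succ zero)))))))))))) (vcons Nat zero (succ zero) (vnil Nat))))
type:
  Vec Nat (succ (succ (succ (succ zero))))
observation: 66 normal-order steps separate the term from its normal form.


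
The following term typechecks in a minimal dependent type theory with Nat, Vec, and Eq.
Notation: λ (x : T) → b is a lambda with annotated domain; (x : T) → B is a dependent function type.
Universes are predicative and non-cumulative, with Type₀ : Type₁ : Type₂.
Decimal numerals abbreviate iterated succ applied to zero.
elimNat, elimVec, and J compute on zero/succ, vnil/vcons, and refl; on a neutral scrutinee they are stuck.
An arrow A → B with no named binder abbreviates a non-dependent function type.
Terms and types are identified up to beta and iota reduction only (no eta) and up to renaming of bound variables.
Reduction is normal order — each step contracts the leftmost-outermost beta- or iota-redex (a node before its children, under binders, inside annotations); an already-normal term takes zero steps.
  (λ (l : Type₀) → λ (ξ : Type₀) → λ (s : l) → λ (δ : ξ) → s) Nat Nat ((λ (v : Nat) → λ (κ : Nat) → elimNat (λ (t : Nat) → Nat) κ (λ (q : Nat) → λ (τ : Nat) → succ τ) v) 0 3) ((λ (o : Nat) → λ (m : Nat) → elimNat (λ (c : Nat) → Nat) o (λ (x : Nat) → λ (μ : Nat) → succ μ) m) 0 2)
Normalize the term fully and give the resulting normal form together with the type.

resulting normal form:
  3
the term's type:
  Nat
observation: reduction starts at a beta-redex, and 7 normal-order steps reach the normal form.


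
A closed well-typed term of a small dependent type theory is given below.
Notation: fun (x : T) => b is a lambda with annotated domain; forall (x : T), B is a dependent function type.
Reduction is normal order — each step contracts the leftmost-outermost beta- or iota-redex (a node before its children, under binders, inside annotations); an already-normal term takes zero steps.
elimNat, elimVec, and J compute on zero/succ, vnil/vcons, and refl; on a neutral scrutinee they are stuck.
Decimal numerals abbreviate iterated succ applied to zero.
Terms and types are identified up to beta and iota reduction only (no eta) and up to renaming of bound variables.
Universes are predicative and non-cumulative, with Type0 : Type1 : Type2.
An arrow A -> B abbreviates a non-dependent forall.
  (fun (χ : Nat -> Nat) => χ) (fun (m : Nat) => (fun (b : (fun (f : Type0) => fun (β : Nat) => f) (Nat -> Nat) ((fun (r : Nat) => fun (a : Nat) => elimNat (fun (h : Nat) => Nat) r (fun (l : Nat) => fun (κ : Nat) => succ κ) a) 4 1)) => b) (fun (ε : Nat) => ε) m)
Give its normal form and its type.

resulting normal form:
  fun (χ : Nat) => χ
type:
  Nat -> Nat


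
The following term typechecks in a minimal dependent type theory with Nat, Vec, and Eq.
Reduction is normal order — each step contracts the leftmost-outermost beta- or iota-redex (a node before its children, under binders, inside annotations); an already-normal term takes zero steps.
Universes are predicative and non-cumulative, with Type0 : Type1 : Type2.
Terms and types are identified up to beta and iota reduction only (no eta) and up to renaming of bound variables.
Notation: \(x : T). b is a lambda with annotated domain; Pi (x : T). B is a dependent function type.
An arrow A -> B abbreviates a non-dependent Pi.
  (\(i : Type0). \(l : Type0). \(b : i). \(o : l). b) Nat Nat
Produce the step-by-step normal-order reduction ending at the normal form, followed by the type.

normal-order reduction:
  (\(i : Type0). \(l : Type0). \(b : i). \(o : l). b) Nat Nat
  ~> (\(i : Type0). \(l : Nat). \(b : i). l) Nat
  ~> \(i : Nat). \(l : Nat). i
the term's type:
  Nat -> Nat -> Nat
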